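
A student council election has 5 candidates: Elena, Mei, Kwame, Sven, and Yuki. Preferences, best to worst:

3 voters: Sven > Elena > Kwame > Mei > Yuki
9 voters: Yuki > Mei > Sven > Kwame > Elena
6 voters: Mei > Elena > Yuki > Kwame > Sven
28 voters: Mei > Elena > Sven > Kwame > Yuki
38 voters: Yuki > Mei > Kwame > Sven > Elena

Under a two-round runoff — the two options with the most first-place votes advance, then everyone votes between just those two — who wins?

Round 1 first-place votes: Elena 0, Mei 34, Kwame 0, Sven 3, Yuki 47.
Yuki and Mei advance.
Runoff: Yuki is preferred to Mei by 47 voters; Mei by 37.
Yuki wins the runoff.

Yuki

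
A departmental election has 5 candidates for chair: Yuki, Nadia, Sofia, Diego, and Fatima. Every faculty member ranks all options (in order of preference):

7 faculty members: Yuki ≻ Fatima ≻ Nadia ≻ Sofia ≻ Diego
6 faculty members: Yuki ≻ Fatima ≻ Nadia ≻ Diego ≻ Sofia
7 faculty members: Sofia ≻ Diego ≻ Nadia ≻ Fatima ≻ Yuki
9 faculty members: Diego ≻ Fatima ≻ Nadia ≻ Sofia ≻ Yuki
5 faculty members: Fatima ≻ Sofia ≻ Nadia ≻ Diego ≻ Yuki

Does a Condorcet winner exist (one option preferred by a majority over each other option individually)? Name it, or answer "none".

Fatima

Fatima vs Yuki: 21–13 for Fatima.
Fatima vs Nadia: 27–7 for Fatima.
Fatima vs Sofia: 27–7 for Fatima.
Fatima vs Diego: 18–16 for Fatima.
Fatima beats every other option head-to-head.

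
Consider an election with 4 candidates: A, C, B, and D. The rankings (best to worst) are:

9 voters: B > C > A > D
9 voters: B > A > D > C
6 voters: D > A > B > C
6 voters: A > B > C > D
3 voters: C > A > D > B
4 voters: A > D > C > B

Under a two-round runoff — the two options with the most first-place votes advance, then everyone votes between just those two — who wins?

A

Round 1 first-place votes: A 10, C 3, B 18, D 6.
B and A advance.
Runoff: B is preferred to A by 18 voters; A by 19.
A wins the runoff.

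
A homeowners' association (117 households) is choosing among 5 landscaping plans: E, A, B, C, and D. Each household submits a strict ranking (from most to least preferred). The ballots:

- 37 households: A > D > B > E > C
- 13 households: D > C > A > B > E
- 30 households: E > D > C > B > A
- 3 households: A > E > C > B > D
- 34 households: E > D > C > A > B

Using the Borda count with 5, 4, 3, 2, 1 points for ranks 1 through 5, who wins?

D

E: 37·2 + 13·1 + 30·5 + 3·4 + 34·5 = 419
A: 37·5 + 13·3 + 30·1 + 3·5 + 34·2 = 337
B: 37·3 + 13·2 + 30·2 + 3·2 + 34·1 = 237
C: 37·1 + 13·4 + 30·3 + 3·3 + 34·3 = 290
D: 37·4 + 13·5 + 30·4 + 3·1 + 34·4 = 472
D has the highest Borda score (472).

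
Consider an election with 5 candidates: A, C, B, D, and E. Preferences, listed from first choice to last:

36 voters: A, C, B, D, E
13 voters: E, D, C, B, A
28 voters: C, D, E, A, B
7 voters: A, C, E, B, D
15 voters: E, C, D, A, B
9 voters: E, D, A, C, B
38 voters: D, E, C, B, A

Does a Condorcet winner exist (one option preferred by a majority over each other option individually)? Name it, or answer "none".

none

Checking pairwise contests:
C beats A 94–52.
E beats C 75–71.
A beats B 95–51.
C beats D 86–60.
D beats E 102–44.
Every option loses at least one head-to-head, so there is no Condorcet winner.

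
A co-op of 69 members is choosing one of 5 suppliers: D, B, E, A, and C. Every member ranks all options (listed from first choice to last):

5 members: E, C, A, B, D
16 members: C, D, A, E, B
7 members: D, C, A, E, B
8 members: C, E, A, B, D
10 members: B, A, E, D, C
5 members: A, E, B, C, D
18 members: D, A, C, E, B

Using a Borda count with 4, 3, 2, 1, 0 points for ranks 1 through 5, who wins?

A

D: 5·0 + 16·3 + 7·4 + 8·0 + 10·1 + 5·0 + 18·4 = 158
B: 5·1 + 16·0 + 7·0 + 8·1 + 10·4 + 5·2 + 18·0 = 63
E: 5·4 + 16·1 + 7·1 + 8·3 + 10·2 + 5·3 + 18·1 = 120
A: 5·2 + 16·2 + 7·2 + 8·2 + 10·3 + 5·4 + 18·3 = 176
C: 5·3 + 16·4 + 7·3 + 8·4 + 10·0 + 5·1 + 18·2 = 173
A has the highest Borda score (176).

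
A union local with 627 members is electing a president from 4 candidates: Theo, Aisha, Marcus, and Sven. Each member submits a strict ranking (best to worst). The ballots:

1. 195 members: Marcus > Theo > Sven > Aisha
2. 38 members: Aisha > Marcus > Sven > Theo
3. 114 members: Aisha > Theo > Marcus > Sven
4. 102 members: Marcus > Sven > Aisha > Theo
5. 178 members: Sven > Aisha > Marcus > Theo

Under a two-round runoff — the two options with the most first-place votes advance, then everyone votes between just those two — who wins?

Marcus

Round 1 first-place votes: Theo 0, Aisha 152, Marcus 297, Sven 178.
Marcus and Sven advance.
Runoff: Marcus is preferred to Sven by 449 voters; Sven by 178.
Marcus wins the runoff.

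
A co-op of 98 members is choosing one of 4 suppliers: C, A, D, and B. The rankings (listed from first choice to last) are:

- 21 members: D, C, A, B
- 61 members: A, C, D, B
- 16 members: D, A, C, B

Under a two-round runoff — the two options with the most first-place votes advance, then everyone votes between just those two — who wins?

A

Round 1 first-place votes: C 0, A 61, D 37, B 0.
A and D advance.
Runoff: A is preferred to D by 61 voters; D by 37.
A wins the runoff.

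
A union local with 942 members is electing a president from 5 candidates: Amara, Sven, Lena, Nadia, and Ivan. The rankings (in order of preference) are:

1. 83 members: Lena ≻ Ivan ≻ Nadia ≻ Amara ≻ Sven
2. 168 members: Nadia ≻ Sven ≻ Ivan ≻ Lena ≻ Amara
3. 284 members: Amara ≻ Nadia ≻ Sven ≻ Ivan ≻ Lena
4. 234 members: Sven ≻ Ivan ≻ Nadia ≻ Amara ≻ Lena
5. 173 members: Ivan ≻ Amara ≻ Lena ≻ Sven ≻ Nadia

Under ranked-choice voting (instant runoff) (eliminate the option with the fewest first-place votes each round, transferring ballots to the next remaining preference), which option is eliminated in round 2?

Round 1: Amara 284, Sven 234, Lena 83, Nadia 168, Ivan 173. Eliminate Lena.
Round 2: Amara 284, Sven 234, Nadia 168, Ivan 256. Eliminate Nadia.

Nadia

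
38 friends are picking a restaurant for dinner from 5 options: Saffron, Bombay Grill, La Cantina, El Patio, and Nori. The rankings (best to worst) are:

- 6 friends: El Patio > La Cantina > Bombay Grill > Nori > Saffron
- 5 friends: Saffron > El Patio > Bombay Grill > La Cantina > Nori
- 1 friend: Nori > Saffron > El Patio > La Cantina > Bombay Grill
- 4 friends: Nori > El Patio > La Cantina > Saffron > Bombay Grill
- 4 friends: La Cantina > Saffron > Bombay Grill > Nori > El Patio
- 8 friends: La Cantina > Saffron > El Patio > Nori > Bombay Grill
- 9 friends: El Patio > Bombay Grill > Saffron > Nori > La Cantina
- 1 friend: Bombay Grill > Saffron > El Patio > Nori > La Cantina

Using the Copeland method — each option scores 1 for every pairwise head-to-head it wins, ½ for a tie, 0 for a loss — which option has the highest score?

El Patio

Saffron: beats Bombay Grill and Nori; ties El Patio; loses to La Cantina → score 2.5.
Bombay Grill: beats Nori; loses to Saffron, La Cantina, and El Patio → score 1.
La Cantina: beats Saffron, Bombay Grill, and Nori; loses to El Patio → score 3.
El Patio: beats Bombay Grill, La Cantina, and Nori; ties Saffron → score 3.5.
Nori: loses to Saffron, Bombay Grill, La Cantina, and El Patio → score 0.
El Patio has the best pairwise record.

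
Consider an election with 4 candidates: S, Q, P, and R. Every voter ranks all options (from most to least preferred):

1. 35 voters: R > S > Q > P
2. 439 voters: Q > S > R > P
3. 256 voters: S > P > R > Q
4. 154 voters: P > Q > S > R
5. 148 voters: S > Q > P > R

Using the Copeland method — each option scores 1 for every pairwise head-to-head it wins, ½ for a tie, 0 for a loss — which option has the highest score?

S: beats P and R; loses to Q → score 2.
Q: beats S, P, and R → score 3.
P: beats R; loses to S and Q → score 1.
R: loses to S, Q, and P → score 0.
Q has the best pairwise record.

Q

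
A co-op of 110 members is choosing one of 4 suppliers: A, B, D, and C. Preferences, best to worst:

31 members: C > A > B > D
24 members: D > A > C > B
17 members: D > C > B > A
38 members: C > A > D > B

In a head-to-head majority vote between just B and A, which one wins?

Voters preferring B to A: 17; preferring A to B: 93.
A wins the head-to-head.

A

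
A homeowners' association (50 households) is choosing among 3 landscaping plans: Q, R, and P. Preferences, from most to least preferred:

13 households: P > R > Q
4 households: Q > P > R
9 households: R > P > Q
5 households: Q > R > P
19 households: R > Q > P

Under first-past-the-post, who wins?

R

First-place votes: Q 9, R 28, P 13.
R has the most first-place votes.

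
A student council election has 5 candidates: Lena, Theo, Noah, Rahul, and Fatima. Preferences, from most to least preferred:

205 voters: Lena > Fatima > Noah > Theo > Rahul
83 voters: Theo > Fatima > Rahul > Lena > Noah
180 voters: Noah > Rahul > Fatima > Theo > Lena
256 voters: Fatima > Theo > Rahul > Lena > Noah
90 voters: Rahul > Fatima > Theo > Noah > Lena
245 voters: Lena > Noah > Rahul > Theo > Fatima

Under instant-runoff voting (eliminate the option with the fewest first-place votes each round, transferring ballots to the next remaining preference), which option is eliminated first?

Theo

Round 1: Lena 450, Theo 83, Noah 180, Rahul 90, Fatima 256. Eliminate Theo.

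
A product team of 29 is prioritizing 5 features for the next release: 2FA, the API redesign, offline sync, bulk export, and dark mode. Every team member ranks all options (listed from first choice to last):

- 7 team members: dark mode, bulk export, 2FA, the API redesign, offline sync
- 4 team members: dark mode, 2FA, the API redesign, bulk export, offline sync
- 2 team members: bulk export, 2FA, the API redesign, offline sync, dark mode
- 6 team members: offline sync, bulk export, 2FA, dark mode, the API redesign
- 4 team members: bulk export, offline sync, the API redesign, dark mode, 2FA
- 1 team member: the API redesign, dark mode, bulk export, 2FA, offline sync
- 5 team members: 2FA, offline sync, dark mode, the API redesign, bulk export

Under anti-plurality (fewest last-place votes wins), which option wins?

dark mode

Last-place votes: 2FA 4, the API redesign 6, offline sync 12, bulk export 5, dark mode 2.
dark mode is ranked last by the fewest voters, so dark mode wins.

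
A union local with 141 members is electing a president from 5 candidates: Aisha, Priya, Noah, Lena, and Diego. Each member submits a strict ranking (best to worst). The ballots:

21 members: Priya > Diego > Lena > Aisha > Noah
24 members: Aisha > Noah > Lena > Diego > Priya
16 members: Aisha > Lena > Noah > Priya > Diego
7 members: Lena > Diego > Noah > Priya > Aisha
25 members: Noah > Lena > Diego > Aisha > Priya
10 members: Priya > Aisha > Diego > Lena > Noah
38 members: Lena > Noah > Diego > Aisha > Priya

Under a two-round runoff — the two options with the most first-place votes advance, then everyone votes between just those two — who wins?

Round 1 first-place votes: Aisha 40, Priya 31, Noah 25, Lena 45, Diego 0.
Lena and Aisha advance.
Runoff: Lena is preferred to Aisha by 91 voters; Aisha by 50.
Lena wins the runoff.

Lena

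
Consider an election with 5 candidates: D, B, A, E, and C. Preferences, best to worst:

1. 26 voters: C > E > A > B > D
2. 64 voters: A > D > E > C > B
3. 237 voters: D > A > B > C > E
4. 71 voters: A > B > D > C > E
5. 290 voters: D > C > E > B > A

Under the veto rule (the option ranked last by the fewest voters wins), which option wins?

Last-place votes: D 26, B 64, A 290, E 308, C 0.
C is ranked last by the fewest voters, so C wins.

C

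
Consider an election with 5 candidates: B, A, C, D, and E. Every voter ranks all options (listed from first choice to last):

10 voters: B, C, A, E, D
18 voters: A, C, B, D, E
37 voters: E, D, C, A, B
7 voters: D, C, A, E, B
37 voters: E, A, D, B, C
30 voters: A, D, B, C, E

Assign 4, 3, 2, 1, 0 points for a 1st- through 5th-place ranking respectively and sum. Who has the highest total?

B: 10·4 + 18·2 + 37·0 + 7·0 + 37·1 + 30·2 = 173
A: 10·2 + 18·4 + 37·1 + 7·2 + 37·3 + 30·4 = 374
C: 10·3 + 18·3 + 37·2 + 7·3 + 37·0 + 30·1 = 209
D: 10·0 + 18·1 + 37·3 + 7·4 + 37·2 + 30·3 = 321
E: 10·1 + 18·0 + 37·4 + 7·1 + 37·4 + 30·0 = 313
A has the highest Borda score (374).

A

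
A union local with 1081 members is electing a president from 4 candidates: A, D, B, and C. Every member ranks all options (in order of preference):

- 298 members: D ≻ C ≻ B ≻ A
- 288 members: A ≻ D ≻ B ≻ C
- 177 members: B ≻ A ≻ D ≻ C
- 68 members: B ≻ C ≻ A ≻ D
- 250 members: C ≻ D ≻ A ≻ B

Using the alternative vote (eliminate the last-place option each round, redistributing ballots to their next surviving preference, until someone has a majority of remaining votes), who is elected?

C

Round 1: A 288, D 298, B 245, C 250. Eliminate B.
Round 2: A 465, D 298, C 318. Eliminate D.
Round 3: A 465, C 616. C has a majority.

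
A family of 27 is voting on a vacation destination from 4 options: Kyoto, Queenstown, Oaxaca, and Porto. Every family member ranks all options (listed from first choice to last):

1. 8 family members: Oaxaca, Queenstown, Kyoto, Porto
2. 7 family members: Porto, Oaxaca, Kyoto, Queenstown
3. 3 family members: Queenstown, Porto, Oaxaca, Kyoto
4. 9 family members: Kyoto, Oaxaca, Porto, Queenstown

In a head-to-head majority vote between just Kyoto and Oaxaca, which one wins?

Oaxaca

Voters preferring Kyoto to Oaxaca: 9; preferring Oaxaca to Kyoto: 18.
Oaxaca wins the head-to-head.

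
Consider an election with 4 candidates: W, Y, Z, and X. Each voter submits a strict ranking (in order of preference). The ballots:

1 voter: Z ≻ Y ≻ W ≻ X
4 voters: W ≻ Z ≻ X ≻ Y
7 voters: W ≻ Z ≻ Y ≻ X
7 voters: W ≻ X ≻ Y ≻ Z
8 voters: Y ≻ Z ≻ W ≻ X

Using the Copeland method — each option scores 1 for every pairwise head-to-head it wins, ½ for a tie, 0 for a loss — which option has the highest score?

W

W: beats Y, Z, and X → score 3.
Y: beats Z and X; loses to W → score 2.
Z: beats X; loses to W and Y → score 1.
X: loses to W, Y, and Z → score 0.
W has the best pairwise record.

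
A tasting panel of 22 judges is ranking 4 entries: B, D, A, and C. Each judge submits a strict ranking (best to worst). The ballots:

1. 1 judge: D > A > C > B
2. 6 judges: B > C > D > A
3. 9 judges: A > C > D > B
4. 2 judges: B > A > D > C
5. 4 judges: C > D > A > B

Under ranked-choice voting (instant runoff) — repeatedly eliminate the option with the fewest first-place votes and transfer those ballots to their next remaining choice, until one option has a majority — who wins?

A

Round 1: B 8, D 1, A 9, C 4. Eliminate D.
Round 2: B 8, A 10, C 4. Eliminate C.
Round 3: B 8, A 14. A has a majority.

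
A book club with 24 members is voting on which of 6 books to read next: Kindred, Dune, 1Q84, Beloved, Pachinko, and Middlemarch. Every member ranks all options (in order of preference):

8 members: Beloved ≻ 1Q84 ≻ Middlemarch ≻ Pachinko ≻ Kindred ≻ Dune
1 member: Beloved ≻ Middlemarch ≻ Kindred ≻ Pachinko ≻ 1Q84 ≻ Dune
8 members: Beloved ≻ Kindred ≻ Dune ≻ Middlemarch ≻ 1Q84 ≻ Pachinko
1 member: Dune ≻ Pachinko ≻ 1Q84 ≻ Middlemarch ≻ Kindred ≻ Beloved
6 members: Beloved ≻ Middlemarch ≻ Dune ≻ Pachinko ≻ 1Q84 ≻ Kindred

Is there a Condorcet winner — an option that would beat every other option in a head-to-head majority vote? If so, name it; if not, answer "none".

Beloved

Beloved vs Kindred: 23–1 for Beloved.
Beloved vs Dune: 23–1 for Beloved.
Beloved vs 1Q84: 23–1 for Beloved.
Beloved vs Pachinko: 23–1 for Beloved.
Beloved vs Middlemarch: 23–1 for Beloved.
Beloved beats every other option head-to-head.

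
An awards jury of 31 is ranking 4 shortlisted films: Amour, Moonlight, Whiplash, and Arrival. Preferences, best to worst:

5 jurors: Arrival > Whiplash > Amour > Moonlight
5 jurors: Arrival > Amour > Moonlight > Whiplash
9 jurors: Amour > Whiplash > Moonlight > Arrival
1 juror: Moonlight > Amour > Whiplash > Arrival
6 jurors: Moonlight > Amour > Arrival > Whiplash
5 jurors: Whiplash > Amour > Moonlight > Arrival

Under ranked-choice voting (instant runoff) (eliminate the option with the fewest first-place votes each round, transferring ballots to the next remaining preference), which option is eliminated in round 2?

Moonlight

Round 1: Amour 9, Moonlight 7, Whiplash 5, Arrival 10. Eliminate Whiplash.
Round 2: Amour 14, Moonlight 7, Arrival 10. Eliminate Moonlight.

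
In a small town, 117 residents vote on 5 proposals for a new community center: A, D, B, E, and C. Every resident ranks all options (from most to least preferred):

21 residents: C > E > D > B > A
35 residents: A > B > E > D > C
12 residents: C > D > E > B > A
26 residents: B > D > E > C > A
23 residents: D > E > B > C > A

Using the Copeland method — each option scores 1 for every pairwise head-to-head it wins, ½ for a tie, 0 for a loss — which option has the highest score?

B

A: loses to D, B, E, and C → score 0.
D: beats A, E, and C; loses to B → score 3.
B: beats A, D, E, and C → score 4.
E: beats A and C; loses to D and B → score 2.
C: beats A; loses to D, B, and E → score 1.
B has the best pairwise record.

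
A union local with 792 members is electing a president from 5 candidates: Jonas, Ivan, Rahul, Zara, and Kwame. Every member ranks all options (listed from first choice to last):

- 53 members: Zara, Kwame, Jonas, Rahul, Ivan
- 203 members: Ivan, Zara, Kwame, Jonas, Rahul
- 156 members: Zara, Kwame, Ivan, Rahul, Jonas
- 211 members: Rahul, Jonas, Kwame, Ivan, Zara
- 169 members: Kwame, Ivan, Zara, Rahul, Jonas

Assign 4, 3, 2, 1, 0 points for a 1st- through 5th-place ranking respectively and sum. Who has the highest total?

Kwame

Jonas: 53·2 + 203·1 + 156·0 + 211·3 + 169·0 = 942
Ivan: 53·0 + 203·4 + 156·2 + 211·1 + 169·3 = 1842
Rahul: 53·1 + 203·0 + 156·1 + 211·4 + 169·1 = 1222
Zara: 53·4 + 203·3 + 156·4 + 211·0 + 169·2 = 1783
Kwame: 53·3 + 203·2 + 156·3 + 211·2 + 169·4 = 2131
Kwame has the highest Borda score (2131).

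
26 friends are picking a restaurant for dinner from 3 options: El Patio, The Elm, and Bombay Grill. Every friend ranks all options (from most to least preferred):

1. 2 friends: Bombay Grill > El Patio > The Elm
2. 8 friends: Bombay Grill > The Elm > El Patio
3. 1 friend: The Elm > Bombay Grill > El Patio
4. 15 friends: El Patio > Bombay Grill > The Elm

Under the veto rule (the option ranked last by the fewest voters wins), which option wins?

Last-place votes: El Patio 9, The Elm 17, Bombay Grill 0.
Bombay Grill is ranked last by the fewest voters, so Bombay Grill wins.

Bombay Grill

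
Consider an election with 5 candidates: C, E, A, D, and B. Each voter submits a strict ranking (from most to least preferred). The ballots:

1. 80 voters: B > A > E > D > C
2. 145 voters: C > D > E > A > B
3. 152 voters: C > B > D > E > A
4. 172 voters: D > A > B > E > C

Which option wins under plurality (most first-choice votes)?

C

First-place votes: C 297, E 0, A 0, D 172, B 80.
C has the most first-place votes.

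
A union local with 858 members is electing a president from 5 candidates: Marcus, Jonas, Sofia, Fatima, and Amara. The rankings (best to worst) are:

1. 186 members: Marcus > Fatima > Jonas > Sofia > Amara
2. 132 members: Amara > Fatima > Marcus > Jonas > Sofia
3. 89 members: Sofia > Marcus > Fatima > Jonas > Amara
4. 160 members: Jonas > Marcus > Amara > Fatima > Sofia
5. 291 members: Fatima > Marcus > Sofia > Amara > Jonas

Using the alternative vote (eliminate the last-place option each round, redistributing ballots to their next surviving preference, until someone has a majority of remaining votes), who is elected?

Round 1: Marcus 186, Jonas 160, Sofia 89, Fatima 291, Amara 132. Eliminate Sofia.
Round 2: Marcus 275, Jonas 160, Fatima 291, Amara 132. Eliminate Amara.
Round 3: Marcus 275, Jonas 160, Fatima 423. Eliminate Jonas.
Round 4: Marcus 435, Fatima 423. Marcus has a majority.

Marcus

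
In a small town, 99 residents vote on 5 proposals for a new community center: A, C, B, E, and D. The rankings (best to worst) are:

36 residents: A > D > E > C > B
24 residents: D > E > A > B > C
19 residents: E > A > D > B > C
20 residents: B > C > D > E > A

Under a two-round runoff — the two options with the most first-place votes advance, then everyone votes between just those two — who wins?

A

Round 1 first-place votes: A 36, C 0, B 20, E 19, D 24.
A and D advance.
Runoff: A is preferred to D by 55 voters; D by 44.
A wins the runoff.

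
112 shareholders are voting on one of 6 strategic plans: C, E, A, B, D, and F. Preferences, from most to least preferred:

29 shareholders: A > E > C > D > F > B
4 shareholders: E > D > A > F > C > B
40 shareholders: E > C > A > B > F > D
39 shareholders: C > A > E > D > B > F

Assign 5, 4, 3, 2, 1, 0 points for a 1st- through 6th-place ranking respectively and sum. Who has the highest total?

E

C: 29·3 + 4·1 + 40·4 + 39·5 = 446
E: 29·4 + 4·5 + 40·5 + 39·3 = 453
A: 29·5 + 4·3 + 40·3 + 39·4 = 433
B: 29·0 + 4·0 + 40·2 + 39·1 = 119
D: 29·2 + 4·4 + 40·0 + 39·2 = 152
F: 29·1 + 4·2 + 40·1 + 39·0 = 77
E has the highest Borda score (453).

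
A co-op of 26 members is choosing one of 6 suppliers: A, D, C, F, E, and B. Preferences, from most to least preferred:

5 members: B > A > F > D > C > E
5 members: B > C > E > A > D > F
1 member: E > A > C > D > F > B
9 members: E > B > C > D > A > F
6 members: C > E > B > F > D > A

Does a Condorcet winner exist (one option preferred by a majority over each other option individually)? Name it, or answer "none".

none

Checking pairwise contests:
D beats A 15–11.
C beats D 21–5.
B beats C 19–7.
A beats F 20–6.
C beats E 16–10.
E beats B 16–10.
Every option loses at least one head-to-head, so there is no Condorcet winner.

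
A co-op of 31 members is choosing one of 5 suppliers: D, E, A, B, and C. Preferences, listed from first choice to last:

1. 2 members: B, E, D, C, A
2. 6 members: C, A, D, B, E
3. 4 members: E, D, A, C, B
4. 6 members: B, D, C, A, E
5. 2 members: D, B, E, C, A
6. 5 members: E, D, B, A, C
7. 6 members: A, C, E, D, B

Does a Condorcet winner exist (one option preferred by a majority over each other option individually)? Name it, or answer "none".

none

Checking pairwise contests:
E beats D 17–14.
A beats E 18–13.
D beats A 19–12.
D beats B 23–8.
D beats C 19–12.
Every option loses at least one head-to-head, so there is no Condorcet winner.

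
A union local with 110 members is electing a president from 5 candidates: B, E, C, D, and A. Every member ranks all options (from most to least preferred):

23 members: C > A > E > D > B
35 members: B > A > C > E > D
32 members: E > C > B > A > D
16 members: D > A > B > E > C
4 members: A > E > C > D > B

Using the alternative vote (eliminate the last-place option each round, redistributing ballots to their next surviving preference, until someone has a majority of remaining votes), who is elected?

Round 1: B 35, E 32, C 23, D 16, A 4. Eliminate A.
Round 2: B 35, E 36, C 23, D 16. Eliminate D.
Round 3: B 51, E 36, C 23. Eliminate C.
Round 4: B 51, E 59. E has a majority.

E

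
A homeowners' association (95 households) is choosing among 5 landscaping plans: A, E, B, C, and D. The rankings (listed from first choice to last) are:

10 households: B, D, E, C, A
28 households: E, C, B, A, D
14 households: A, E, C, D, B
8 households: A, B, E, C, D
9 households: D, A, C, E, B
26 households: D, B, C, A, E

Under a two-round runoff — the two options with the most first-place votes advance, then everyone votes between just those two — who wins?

E

Round 1 first-place votes: A 22, E 28, B 10, C 0, D 35.
D and E advance.
Runoff: D is preferred to E by 45 voters; E by 50.
E wins the runoff.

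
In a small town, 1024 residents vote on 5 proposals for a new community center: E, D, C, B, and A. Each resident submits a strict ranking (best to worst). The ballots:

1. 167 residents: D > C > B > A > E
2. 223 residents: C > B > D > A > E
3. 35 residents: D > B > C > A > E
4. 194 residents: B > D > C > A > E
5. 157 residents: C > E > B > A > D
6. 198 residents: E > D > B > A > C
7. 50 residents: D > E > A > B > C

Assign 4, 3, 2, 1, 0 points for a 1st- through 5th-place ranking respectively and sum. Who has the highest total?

B

E: 167·0 + 223·0 + 35·0 + 194·0 + 157·3 + 198·4 + 50·3 = 1413
D: 167·4 + 223·2 + 35·4 + 194·3 + 157·0 + 198·3 + 50·4 = 2630
C: 167·3 + 223·4 + 35·2 + 194·2 + 157·4 + 198·0 + 50·0 = 2479
B: 167·2 + 223·3 + 35·3 + 194·4 + 157·2 + 198·2 + 50·1 = 2644
A: 167·1 + 223·1 + 35·1 + 194·1 + 157·1 + 198·1 + 50·2 = 1074
B has the highest Borda score (2644).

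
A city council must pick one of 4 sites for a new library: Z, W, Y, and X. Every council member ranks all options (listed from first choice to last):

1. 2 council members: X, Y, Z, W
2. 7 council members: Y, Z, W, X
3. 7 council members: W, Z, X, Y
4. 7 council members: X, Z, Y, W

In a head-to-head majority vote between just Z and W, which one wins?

Voters preferring Z to W: 16; preferring W to Z: 7.
Z wins the head-to-head.

Z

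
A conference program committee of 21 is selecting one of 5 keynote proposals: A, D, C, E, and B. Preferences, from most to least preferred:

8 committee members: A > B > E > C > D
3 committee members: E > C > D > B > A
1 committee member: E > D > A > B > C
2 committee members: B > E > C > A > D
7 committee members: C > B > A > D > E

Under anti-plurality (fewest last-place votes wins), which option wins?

Last-place votes: A 3, D 10, C 1, E 7, B 0.
B is ranked last by the fewest voters, so B wins.

B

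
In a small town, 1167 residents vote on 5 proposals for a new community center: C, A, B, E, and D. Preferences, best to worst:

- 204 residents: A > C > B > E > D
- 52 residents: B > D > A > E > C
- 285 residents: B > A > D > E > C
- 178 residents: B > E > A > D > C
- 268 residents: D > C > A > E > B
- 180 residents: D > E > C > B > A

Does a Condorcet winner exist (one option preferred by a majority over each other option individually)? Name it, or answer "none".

none

Checking pairwise contests:
A beats C 719–448.
B beats A 695–472.
C beats B 652–515.
A beats E 809–358.
A beats D 667–500.
Every option loses at least one head-to-head, so there is no Condorcet winner.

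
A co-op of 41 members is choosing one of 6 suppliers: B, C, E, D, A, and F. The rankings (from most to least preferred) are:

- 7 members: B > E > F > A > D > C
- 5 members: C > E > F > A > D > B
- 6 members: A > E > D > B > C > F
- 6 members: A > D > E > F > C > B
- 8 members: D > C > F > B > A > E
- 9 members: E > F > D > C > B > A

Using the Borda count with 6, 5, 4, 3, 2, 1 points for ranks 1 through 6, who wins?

E

B: 7·6 + 5·1 + 6·3 + 6·1 + 8·3 + 9·2 = 113
C: 7·1 + 5·6 + 6·2 + 6·2 + 8·5 + 9·3 = 128
E: 7·5 + 5·5 + 6·5 + 6·4 + 8·1 + 9·6 = 176
D: 7·2 + 5·2 + 6·4 + 6·5 + 8·6 + 9·4 = 162
A: 7·3 + 5·3 + 6·6 + 6·6 + 8·2 + 9·1 = 133
F: 7·4 + 5·4 + 6·1 + 6·3 + 8·4 + 9·5 = 149
E has the highest Borda score (176).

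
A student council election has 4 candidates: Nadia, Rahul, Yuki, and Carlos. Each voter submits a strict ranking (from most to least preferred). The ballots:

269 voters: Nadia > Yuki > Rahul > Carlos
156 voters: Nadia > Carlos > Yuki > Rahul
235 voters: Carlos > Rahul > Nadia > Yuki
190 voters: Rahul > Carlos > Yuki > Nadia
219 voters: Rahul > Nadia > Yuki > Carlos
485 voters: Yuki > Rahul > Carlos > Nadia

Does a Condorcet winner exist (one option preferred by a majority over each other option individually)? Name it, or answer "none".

none

Checking pairwise contests:
Rahul beats Nadia 1129–425.
Yuki beats Rahul 910–644.
Nadia beats Yuki 879–675.
Rahul beats Carlos 1163–391.
Every option loses at least one head-to-head, so there is no Condorcet winner.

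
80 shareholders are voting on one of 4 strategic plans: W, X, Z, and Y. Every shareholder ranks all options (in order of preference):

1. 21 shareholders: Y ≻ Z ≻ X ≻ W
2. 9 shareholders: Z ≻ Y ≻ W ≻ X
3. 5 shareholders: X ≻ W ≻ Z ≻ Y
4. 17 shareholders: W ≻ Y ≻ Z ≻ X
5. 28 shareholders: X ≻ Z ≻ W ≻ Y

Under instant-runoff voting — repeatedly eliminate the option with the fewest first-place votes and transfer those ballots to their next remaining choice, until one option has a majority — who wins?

Round 1: W 17, X 33, Z 9, Y 21. Eliminate Z.
Round 2: W 17, X 33, Y 30. Eliminate W.
Round 3: X 33, Y 47. Y has a majority.

Y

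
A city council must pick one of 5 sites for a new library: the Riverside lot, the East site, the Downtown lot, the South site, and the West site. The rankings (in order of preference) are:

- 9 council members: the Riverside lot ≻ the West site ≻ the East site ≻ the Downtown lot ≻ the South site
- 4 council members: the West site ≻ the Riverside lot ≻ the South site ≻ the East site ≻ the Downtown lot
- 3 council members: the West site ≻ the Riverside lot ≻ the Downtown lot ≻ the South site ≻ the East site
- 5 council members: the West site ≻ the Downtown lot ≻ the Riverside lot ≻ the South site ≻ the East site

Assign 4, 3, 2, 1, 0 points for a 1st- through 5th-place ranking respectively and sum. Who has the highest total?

the West site

the Riverside lot: 9·4 + 4·3 + 3·3 + 5·2 = 67
the East site: 9·2 + 4·1 + 3·0 + 5·0 = 22
the Downtown lot: 9·1 + 4·0 + 3·2 + 5·3 = 30
the South site: 9·0 + 4·2 + 3·1 + 5·1 = 16
the West site: 9·3 + 4·4 + 3·4 + 5·4 = 75
the West site has the highest Borda score (75).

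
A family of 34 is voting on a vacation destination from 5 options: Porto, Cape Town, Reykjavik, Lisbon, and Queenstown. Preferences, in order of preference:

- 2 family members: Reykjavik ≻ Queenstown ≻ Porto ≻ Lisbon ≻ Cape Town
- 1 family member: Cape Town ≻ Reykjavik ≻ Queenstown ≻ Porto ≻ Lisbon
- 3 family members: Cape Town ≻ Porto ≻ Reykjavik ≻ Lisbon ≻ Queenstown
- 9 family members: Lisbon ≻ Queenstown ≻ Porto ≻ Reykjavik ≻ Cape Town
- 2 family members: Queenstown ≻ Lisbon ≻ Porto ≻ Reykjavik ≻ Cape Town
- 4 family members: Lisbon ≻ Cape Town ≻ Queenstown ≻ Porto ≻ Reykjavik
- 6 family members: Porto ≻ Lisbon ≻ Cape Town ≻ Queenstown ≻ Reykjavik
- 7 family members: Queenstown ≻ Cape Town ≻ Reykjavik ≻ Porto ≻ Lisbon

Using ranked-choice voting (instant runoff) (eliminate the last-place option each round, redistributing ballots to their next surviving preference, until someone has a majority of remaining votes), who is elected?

Lisbon

Round 1: Porto 6, Cape Town 4, Reykjavik 2, Lisbon 13, Queenstown 9. Eliminate Reykjavik.
Round 2: Porto 6, Cape Town 4, Lisbon 13, Queenstown 11. Eliminate Cape Town.
Round 3: Porto 9, Lisbon 13, Queenstown 12. Eliminate Porto.
Round 4: Lisbon 22, Queenstown 12. Lisbon has a majority.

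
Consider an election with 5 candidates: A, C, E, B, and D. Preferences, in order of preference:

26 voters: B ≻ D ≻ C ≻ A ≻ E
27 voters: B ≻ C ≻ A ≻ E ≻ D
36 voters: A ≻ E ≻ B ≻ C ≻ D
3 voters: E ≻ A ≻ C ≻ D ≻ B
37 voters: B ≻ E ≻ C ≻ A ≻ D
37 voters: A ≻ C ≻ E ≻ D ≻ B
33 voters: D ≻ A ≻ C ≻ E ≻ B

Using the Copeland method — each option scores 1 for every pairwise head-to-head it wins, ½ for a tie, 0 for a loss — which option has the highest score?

A: beats C, E, B, and D → score 4.
C: beats E and D; loses to A and B → score 2.
E: beats B and D; loses to A and C → score 2.
B: beats C and D; loses to A and E → score 2.
D: loses to A, C, E, and B → score 0.
A has the best pairwise record.

A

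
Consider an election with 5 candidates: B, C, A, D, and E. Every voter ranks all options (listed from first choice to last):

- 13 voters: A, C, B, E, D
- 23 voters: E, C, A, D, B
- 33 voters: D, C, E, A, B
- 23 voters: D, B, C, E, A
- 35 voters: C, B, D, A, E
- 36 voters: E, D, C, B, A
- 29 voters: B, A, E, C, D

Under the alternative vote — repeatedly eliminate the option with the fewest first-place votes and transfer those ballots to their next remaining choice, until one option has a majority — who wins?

E

Round 1: B 29, C 35, A 13, D 56, E 59. Eliminate A.
Round 2: B 29, C 48, D 56, E 59. Eliminate B.
Round 3: C 48, D 56, E 88. Eliminate C.
Round 4: D 91, E 101. E has a majority.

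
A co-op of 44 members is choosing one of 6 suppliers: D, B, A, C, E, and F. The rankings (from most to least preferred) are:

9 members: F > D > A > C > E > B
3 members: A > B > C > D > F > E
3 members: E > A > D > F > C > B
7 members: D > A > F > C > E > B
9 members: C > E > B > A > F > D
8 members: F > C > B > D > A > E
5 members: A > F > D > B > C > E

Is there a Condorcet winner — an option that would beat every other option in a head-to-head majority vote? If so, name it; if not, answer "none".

none

Checking pairwise contests:
F beats D 31–13.
D beats B 24–20.
D beats A 24–20.
D beats C 24–20.
D beats E 32–12.
A beats F 27–17.
Every option loses at least one head-to-head, so there is no Condorcet winner.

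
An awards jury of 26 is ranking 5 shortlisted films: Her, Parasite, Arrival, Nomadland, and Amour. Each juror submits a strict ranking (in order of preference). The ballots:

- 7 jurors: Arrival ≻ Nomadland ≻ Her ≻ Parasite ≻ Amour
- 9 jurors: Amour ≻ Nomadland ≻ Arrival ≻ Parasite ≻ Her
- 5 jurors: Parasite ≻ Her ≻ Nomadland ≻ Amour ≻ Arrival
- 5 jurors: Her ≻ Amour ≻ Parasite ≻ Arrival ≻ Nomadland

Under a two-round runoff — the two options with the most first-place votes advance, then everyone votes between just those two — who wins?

Amour

Round 1 first-place votes: Her 5, Parasite 5, Arrival 7, Nomadland 0, Amour 9.
Amour and Arrival advance.
Runoff: Amour is preferred to Arrival by 19 voters; Arrival by 7.
Amour wins the runoff.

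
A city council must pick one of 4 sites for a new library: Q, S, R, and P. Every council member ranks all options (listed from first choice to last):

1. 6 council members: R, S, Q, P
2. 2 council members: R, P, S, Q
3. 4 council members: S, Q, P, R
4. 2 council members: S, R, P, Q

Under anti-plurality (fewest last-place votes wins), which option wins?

S

Last-place votes: Q 4, S 0, R 4, P 6.
S is ranked last by the fewest voters, so S wins.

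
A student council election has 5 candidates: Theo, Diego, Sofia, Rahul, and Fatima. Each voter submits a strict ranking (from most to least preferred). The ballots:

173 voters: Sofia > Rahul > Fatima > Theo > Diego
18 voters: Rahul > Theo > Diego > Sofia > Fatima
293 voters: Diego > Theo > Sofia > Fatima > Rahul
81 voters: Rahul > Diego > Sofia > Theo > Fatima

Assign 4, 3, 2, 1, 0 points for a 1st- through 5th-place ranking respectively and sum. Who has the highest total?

Theo: 173·1 + 18·3 + 293·3 + 81·1 = 1187
Diego: 173·0 + 18·2 + 293·4 + 81·3 = 1451
Sofia: 173·4 + 18·1 + 293·2 + 81·2 = 1458
Rahul: 173·3 + 18·4 + 293·0 + 81·4 = 915
Fatima: 173·2 + 18·0 + 293·1 + 81·0 = 639
Sofia has the highest Borda score (1458).

Sofia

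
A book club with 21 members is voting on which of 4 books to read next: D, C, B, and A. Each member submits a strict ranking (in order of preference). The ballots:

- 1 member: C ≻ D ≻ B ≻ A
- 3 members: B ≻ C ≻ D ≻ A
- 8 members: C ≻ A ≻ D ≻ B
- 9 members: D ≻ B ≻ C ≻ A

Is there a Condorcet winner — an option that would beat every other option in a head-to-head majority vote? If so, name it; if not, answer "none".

none

Checking pairwise contests:
C beats D 12–9.
B beats C 12–9.
D beats B 18–3.
D beats A 13–8.
Every option loses at least one head-to-head, so there is no Condorcet winner.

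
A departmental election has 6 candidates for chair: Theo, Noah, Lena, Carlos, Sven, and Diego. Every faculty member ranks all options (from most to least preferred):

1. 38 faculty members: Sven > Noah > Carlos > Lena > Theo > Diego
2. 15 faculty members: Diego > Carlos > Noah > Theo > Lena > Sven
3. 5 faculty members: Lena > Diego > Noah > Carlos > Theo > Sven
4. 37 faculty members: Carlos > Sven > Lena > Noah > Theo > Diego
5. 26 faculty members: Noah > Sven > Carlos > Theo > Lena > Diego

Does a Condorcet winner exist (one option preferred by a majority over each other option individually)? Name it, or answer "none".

Sven vs Theo: 101–20 for Sven.
Sven vs Noah: 75–46 for Sven.
Sven vs Lena: 101–20 for Sven.
Sven vs Carlos: 64–57 for Sven.
Sven vs Diego: 101–20 for Sven.
Sven beats every other option head-to-head.

Sven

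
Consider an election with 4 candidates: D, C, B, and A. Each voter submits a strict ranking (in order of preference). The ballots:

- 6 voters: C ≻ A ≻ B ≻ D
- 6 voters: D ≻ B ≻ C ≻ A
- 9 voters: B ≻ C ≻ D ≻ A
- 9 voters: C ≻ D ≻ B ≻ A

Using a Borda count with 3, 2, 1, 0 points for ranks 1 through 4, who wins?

C

D: 6·0 + 6·3 + 9·1 + 9·2 = 45
C: 6·3 + 6·1 + 9·2 + 9·3 = 69
B: 6·1 + 6·2 + 9·3 + 9·1 = 54
A: 6·2 + 6·0 + 9·0 + 9·0 = 12
C has the highest Borda score (69).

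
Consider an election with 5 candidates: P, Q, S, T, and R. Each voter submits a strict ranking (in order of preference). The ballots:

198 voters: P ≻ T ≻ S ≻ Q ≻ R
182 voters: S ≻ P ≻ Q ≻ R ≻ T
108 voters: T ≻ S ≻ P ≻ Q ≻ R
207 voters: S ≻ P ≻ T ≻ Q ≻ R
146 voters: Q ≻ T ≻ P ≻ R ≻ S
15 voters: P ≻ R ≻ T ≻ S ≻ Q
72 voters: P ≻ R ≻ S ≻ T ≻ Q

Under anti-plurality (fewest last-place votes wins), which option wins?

P

Last-place votes: P 0, Q 87, S 146, T 182, R 513.
P is ranked last by the fewest voters, so P wins.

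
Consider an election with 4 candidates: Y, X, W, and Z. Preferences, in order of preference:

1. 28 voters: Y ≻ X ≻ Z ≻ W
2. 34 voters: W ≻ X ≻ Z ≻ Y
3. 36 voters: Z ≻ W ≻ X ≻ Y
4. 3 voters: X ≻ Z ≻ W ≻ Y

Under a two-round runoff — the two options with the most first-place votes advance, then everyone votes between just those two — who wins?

Round 1 first-place votes: Y 28, X 3, W 34, Z 36.
Z and W advance.
Runoff: Z is preferred to W by 67 voters; W by 34.
Z wins the runoff.

Z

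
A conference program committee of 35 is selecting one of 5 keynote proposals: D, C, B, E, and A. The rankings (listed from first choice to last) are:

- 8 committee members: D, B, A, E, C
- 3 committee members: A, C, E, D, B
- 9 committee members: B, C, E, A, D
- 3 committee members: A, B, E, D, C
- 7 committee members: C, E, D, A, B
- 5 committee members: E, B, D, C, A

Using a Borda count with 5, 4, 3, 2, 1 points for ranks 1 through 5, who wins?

D: 8·5 + 3·2 + 9·1 + 3·2 + 7·3 + 5·3 = 97
C: 8·1 + 3·4 + 9·4 + 3·1 + 7·5 + 5·2 = 104
B: 8·4 + 3·1 + 9·5 + 3·4 + 7·1 + 5·4 = 119
E: 8·2 + 3·3 + 9·3 + 3·3 + 7·4 + 5·5 = 114
A: 8·3 + 3·5 + 9·2 + 3·5 + 7·2 + 5·1 = 91
B has the highest Borda score (119).

B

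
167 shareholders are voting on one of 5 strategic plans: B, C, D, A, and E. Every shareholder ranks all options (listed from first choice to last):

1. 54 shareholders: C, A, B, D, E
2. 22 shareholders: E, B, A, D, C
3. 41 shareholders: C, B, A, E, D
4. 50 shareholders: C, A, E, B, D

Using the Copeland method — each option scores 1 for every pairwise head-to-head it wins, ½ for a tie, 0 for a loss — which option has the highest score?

B: beats D and E; loses to C and A → score 2.
C: beats B, D, A, and E → score 4.
D: loses to B, C, A, and E → score 0.
A: beats B, D, and E; loses to C → score 3.
E: beats D; loses to B, C, and A → score 1.
C has the best pairwise record.

C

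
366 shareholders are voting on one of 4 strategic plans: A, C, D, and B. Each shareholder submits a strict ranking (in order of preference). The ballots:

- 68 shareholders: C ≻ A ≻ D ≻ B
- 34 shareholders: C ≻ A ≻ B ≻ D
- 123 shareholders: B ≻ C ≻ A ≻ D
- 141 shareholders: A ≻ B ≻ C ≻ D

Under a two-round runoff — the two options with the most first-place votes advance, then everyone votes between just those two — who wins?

A

Round 1 first-place votes: A 141, C 102, D 0, B 123.
A and B advance.
Runoff: A is preferred to B by 243 voters; B by 123.
A wins the runoff.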